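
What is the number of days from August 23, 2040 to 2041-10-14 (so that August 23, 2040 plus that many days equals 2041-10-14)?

417

Aug 23, 2040 → Aug 23, 2041: 365 days.
Aug 23, 2041 → Sep 23, 2041: 31 days (August has 31).
Sep 23, 2041 → Oct 14, 2041: 21 days.
Total: 417 days.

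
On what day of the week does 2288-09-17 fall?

Monday

Doomsday rule: the anchor day for the 2200s is Friday. For year 88: 88÷12 = 7 r 4, and 4÷4 = 1, so 7+4+1 = 12.
Friday + 12 ≡ Wednesday — that's 2288's doomsday.
In September the doomsday date is Sep 5.
Sep 17 is 12 days after Sep 5; 12 mod 7 = 5, so Wednesday + 5 = Monday.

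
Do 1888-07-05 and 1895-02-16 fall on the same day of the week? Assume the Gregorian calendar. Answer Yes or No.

No

From Jul 5, 1888 to Feb 16, 1895 is 2417 days.
2417 mod 7 = 2, so they are different weekdays.
(Jul 5, 1888 is a Thursday; Feb 16, 1895 is a Saturday.)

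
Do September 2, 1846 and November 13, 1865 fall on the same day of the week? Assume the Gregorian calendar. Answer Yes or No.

No

From Sep 2, 1846 to Nov 13, 1865 is 7012 days.
7012 mod 7 = 5, so they are different weekdays.
(Sep 2, 1846 is a Wednesday; Nov 13, 1865 is a Monday.)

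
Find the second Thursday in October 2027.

October 14, 2027

October 1, 2027 is a Friday.
The first Thursday is therefore October 7 (6 days later).
The second Thursday is 7 + 1×7 = October 14.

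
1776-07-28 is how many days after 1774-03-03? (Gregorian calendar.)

Mar 3, 1774 → Mar 3, 1775: 365 days.
Mar 3, 1775 → Mar 3, 1776: 366 days (Feb 29, 1776 is in that span).
Mar 3, 1776 → Apr 3, 1776: 31 days (March has 31).
Apr 3, 1776 → May 3, 1776: 30 days (April has 30).
May 3, 1776 → Jun 3, 1776: 31 days (May has 31).
Jun 3, 1776 → Jul 3, 1776: 30 days (June has 30).
Jul 3, 1776 → Jul 28, 1776: 25 days.
Total: 878 days.

878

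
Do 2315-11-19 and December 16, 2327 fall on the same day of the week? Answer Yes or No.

From Nov 19, 2315 to Dec 16, 2327 is 4410 days.
4410 mod 7 = 0, so they are the same weekday.
(Nov 19, 2315 is a Friday; Dec 16, 2327 is a Friday.)

Yes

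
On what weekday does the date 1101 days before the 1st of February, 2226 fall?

First find the weekday of Feb 1, 2226. Doomsday rule: the anchor day for the 2200s is Friday. For year 26: 26÷12 = 2 r 2, and 2÷4 = 0, so 2+2+0 = 4.
Friday + 4 ≡ Tuesday — that's 2226's doomsday.
In February the doomsday date is Feb 28 (2226 is not a leap year).
Feb 1 is 27 days before Feb 28; 27 mod 7 = 6, so Tuesday − 6 = Wednesday.
1101 mod 7 = 2, so 1101 days before a Wednesday is Wednesday − 2 = Monday.

Monday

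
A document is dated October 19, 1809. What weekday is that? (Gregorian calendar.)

Thursday

Doomsday rule: the anchor day for the 1800s is Friday. For year 09: 9÷12 = 0 r 9, and 9÷4 = 2, so 0+9+2 = 11.
Friday + 11 ≡ Tuesday — that's 1809's doomsday.
In October the doomsday date is Oct 10.
Oct 19 is 9 days after Oct 10; 9 mod 7 = 2, so Tuesday + 2 = Thursday.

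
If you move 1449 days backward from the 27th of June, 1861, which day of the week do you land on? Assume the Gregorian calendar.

First find the weekday of Jun 27, 1861. Doomsday rule: the anchor day for the 1800s is Friday. For year 61: 61÷12 = 5 r 1, and 1÷4 = 0, so 5+1+0 = 6.
Friday + 6 ≡ Thursday — that's 1861's doomsday.
In June the doomsday date is Jun 6.
Jun 27 is 21 days after Jun 6; 21 mod 7 = 0, so Thursday + 0 = Thursday.
1449 mod 7 = 0, so 1449 days before a Thursday is Thursday − 0 = Thursday.

Thursday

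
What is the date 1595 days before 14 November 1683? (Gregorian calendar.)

−365 (one year) → Nov 14, 1682 (1230 left).
−365 (one year) → Nov 14, 1681 (865 left).
−365 (one year) → Nov 14, 1680 (500 left).
−366 (one year; includes Feb 29, 1680) → Nov 14, 1679 (134 left).
−14 → Oct 31, 1679 (end of Oct, 31 days; 120 left).
−31 → Sep 30, 1679 (end of Sep, 30 days; 89 left).
−30 → Aug 31, 1679 (end of Aug, 31 days; 59 left).
−31 → Jul 31, 1679 (end of Jul, 31 days; 28 left).
−28 → Jul 3, 1679.

July 3, 1679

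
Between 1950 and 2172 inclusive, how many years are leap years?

55

Multiples of 4 in [1950,2172]: 56.
Of those, multiples of 100: 2 (not leap unless ÷400).
Multiples of 400: 1.
Leap years = 56 − 2 + 1 = 55.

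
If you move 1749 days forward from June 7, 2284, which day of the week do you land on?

Friday

First find the weekday of Jun 7, 2284. Doomsday rule: the anchor day for the 2200s is Friday. For year 84: 84÷12 = 7 r 0, and 0÷4 = 0, so 7+0+0 = 7.
Friday + 7 ≡ Friday — that's 2284's doomsday.
In June the doomsday date is Jun 6.
Jun 7 is 1 day after Jun 6; 1 mod 7 = 1, so Friday + 1 = Saturday.
1749 mod 7 = 6, so 1749 days after a Saturday is Saturday + 6 = Friday.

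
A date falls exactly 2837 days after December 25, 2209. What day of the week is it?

First find the weekday of Dec 25, 2209. Doomsday rule: the anchor day for the 2200s is Friday. For year 09: 9÷12 = 0 r 9, and 9÷4 = 2, so 0+9+2 = 11.
Friday + 11 ≡ Tuesday — that's 2209's doomsday.
In December the doomsday date is Dec 12.
Dec 25 is 13 days after Dec 12; 13 mod 7 = 6, so Tuesday + 6 = Monday.
2837 mod 7 = 2, so 2837 days after a Monday is Monday + 2 = Wednesday.

Wednesday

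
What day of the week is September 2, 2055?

January 1, 2055 is a Friday.
Jan 1, 2055 → Feb 1, 2055: 31 days (January has 31).
Feb 1, 2055 → Mar 1, 2055: 28 days (February has 28).
Mar 1, 2055 → Apr 1, 2055: 31 days (March has 31).
Apr 1, 2055 → May 1, 2055: 30 days (April has 30).
May 1, 2055 → Jun 1, 2055: 31 days (May has 31).
Jun 1, 2055 → Jul 1, 2055: 30 days (June has 30).
Jul 1, 2055 → Aug 1, 2055: 31 days (July has 31).
Aug 1, 2055 → Sep 1, 2055: 31 days (August has 31).
Sep 1, 2055 → Sep 2, 2055: 1 days.
Total: 244 days.
244 mod 7 = 6, so Friday + 6 = Thursday.

Thursday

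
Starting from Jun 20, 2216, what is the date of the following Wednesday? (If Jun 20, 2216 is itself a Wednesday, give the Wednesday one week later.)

June 26, 2216

Jun 20, 2216 is a Thursday.
From Thursday to the next Wednesday is 6 days.
Jun 20, 2216 + 6 = Jun 26, 2216.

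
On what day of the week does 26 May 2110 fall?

Monday

Doomsday rule: the anchor day for the 2100s is Sunday. For year 10: 10÷12 = 0 r 10, and 10÷4 = 2, so 0+10+2 = 12.
Sunday + 12 ≡ Friday — that's 2110's doomsday.
In May the doomsday date is May 9.
May 26 is 17 days after May 9; 17 mod 7 = 3, so Friday + 3 = Monday.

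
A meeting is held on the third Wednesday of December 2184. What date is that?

December 15, 2184

December 1, 2184 is a Wednesday.
The first Wednesday is therefore December 1 (same day).
The third Wednesday is 1 + 2×7 = December 15.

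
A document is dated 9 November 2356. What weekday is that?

Friday

Doomsday rule: the anchor day for the 2300s is Wednesday. For year 56: 56÷12 = 4 r 8, and 8÷4 = 2, so 4+8+2 = 14.
Wednesday + 14 ≡ Wednesday — that's 2356's doomsday.
In November the doomsday date is Nov 7.
Nov 9 is 2 days after Nov 7; 2 mod 7 = 2, so Wednesday + 2 = Friday.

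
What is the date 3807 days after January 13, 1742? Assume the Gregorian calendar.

+365 (one year) → Jan 13, 1743 (3442 left).
+365 (one year) → Jan 13, 1744 (3077 left).
+366 (one year; includes Feb 29, 1744) → Jan 13, 1745 (2711 left).
+365 (one year) → Jan 13, 1746 (2346 left).
+365 (one year) → Jan 13, 1747 (1981 left).
+365 (one year) → Jan 13, 1748 (1616 left).
+366 (one year; includes Feb 29, 1748) → Jan 13, 1749 (1250 left).
+365 (one year) → Jan 13, 1750 (885 left).
+365 (one year) → Jan 13, 1751 (520 left).
+365 (one year) → Jan 13, 1752 (155 left).
Jan has 31 days: +19 → Feb 1, 1752 (136 left).
Feb has 29 days: +29 → Mar 1, 1752 (107 left).
Mar has 31 days: +31 → Apr 1, 1752 (76 left).
Apr has 30 days: +30 → May 1, 1752 (46 left).
May has 31 days: +31 → Jun 1, 1752 (15 left).
+15 → Jun 16, 1752.

June 16, 1752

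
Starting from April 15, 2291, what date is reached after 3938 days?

+366 (one year; includes Feb 29, 2292) → Apr 15, 2292 (3572 left).
+365 (one year) → Apr 15, 2293 (3207 left).
+365 (one year) → Apr 15, 2294 (2842 left).
+365 (one year) → Apr 15, 2295 (2477 left).
+366 (one year; includes Feb 29, 2296) → Apr 15, 2296 (2111 left).
+365 (one year) → Apr 15, 2297 (1746 left).
+365 (one year) → Apr 15, 2298 (1381 left).
+365 (one year) → Apr 15, 2299 (1016 left).
+365 (one year) → Apr 15, 2300 (651 left).
+365 (one year) → Apr 15, 2301 (286 left).
Apr has 30 days: +16 → May 1, 2301 (270 left).
May has 31 days: +31 → Jun 1, 2301 (239 left).
Jun has 30 days: +30 → Jul 1, 2301 (209 left).
Jul has 31 days: +31 → Aug 1, 2301 (178 left).
Aug has 31 days: +31 → Sep 1, 2301 (147 left).
Sep has 30 days: +30 → Oct 1, 2301 (117 left).
Oct has 31 days: +31 → Nov 1, 2301 (86 left).
Nov has 30 days: +30 → Dec 1, 2301 (56 left).
Dec has 31 days: +31 → Jan 1, 2302 (25 left).
+25 → Jan 26, 2302.

January 26, 2302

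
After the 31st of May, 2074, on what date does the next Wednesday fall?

May 31, 2074 is a Thursday.
From Thursday to the next Wednesday is 6 days.
May 31, 2074 + 6 = Jun 6, 2074.

June 6, 2074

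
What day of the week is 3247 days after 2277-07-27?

Thursday

Jul 27, 2277 is a Friday.
3247 mod 7 = 6, so 3247 days after a Friday is Friday + 6 = Thursday.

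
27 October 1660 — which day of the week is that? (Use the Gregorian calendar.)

Doomsday rule: the anchor day for the 1600s is Tuesday. For year 60: 60÷12 = 5 r 0, and 0÷4 = 0, so 5+0+0 = 5.
Tuesday + 5 ≡ Sunday — that's 1660's doomsday.
In October the doomsday date is Oct 10.
Oct 27 is 17 days after Oct 10; 17 mod 7 = 3, so Sunday + 3 = Wednesday.

Wednesday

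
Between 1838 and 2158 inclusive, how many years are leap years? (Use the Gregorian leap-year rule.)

Multiples of 4 in [1838,2158]: 80.
Of those, multiples of 100: 3 (not leap unless ÷400).
Multiples of 400: 1.
Leap years = 80 − 3 + 1 = 78.

78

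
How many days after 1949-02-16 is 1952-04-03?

1142

Feb 16, 1949 → Feb 16, 1950: 365 days.
Feb 16, 1950 → Feb 16, 1951: 365 days.
Feb 16, 1951 → Feb 16, 1952: 365 days.
Feb 16, 1952 → Mar 16, 1952: 29 days (February has 29).
Mar 16, 1952 → Apr 3, 1952: 18 days.
Total: 1142 days.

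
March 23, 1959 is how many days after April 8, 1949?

3636

Apr 8, 1949 → Apr 8, 1950: 365 days.
Apr 8, 1950 → Apr 8, 1951: 365 days.
Apr 8, 1951 → Apr 8, 1952: 366 days (Feb 29, 1952 is in that span).
Apr 8, 1952 → Apr 8, 1953: 365 days.
Apr 8, 1953 → Apr 8, 1954: 365 days.
Apr 8, 1954 → Apr 8, 1955: 365 days.
Apr 8, 1955 → Apr 8, 1956: 366 days (Feb 29, 1956 is in that span).
Apr 8, 1956 → Apr 8, 1957: 365 days.
Apr 8, 1957 → Apr 8, 1958: 365 days.
Apr 8, 1958 → May 8, 1958: 30 days (April has 30).
May 8, 1958 → Jun 8, 1958: 31 days (May has 31).
Jun 8, 1958 → Jul 8, 1958: 30 days (June has 30).
Jul 8, 1958 → Aug 8, 1958: 31 days (July has 31).
Aug 8, 1958 → Sep 8, 1958: 31 days (August has 31).
Sep 8, 1958 → Oct 8, 1958: 30 days (September has 30).
Oct 8, 1958 → Nov 8, 1958: 31 days (October has 31).
Nov 8, 1958 → Dec 8, 1958: 30 days (November has 30).
Dec 8, 1958 → Jan 8, 1959: 31 days (December has 31).
Jan 8, 1959 → Feb 8, 1959: 31 days (January has 31).
Feb 8, 1959 → Mar 8, 1959: 28 days (February has 28).
Mar 8, 1959 → Mar 23, 1959: 15 days.
Total: 3636 days.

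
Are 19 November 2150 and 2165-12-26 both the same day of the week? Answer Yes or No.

From Nov 19, 2150 to Dec 26, 2165 is 5516 days.
5516 mod 7 = 0, so they are the same weekday.
(Nov 19, 2150 is a Thursday; Dec 26, 2165 is a Thursday.)

Yes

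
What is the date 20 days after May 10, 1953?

May 30, 1953

+20 → May 30, 1953.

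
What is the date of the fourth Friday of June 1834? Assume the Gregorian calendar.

June 1, 1834 is a Sunday.
The first Friday is therefore June 6 (5 days later).
The fourth Friday is 6 + 3×7 = June 27.

June 27, 1834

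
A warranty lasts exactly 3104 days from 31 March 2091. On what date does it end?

+366 (one year; includes Feb 29, 2092) → Mar 31, 2092 (2738 left).
+365 (one year) → Mar 31, 2093 (2373 left).
+365 (one year) → Mar 31, 2094 (2008 left).
+365 (one year) → Mar 31, 2095 (1643 left).
+366 (one year; includes Feb 29, 2096) → Mar 31, 2096 (1277 left).
+365 (one year) → Mar 31, 2097 (912 left).
+365 (one year) → Mar 31, 2098 (547 left).
+365 (one year) → Mar 31, 2099 (182 left).
Mar has 31 days: +1 → Apr 1, 2099 (181 left).
Apr has 30 days: +30 → May 1, 2099 (151 left).
May has 31 days: +31 → Jun 1, 2099 (120 left).
Jun has 30 days: +30 → Jul 1, 2099 (90 left).
Jul has 31 days: +31 → Aug 1, 2099 (59 left).
Aug has 31 days: +31 → Sep 1, 2099 (28 left).
+28 → Sep 29, 2099.

September 29, 2099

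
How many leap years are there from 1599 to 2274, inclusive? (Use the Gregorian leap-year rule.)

Multiples of 4 in [1599,2274]: 169.
Of those, multiples of 100: 7 (not leap unless ÷400).
Multiples of 400: 2.
Leap years = 169 − 7 + 2 = 164.

164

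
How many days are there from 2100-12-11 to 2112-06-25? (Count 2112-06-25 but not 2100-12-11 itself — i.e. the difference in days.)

Dec 11, 2100 → Dec 11, 2101: 365 days.
Dec 11, 2101 → Dec 11, 2102: 365 days.
Dec 11, 2102 → Dec 11, 2103: 365 days.
Dec 11, 2103 → Dec 11, 2104: 366 days (Feb 29, 2104 is in that span).
Dec 11, 2104 → Dec 11, 2105: 365 days.
Dec 11, 2105 → Dec 11, 2106: 365 days.
Dec 11, 2106 → Dec 11, 2107: 365 days.
Dec 11, 2107 → Dec 11, 2108: 366 days (Feb 29, 2108 is in that span).
Dec 11, 2108 → Dec 11, 2109: 365 days.
Dec 11, 2109 → Dec 11, 2110: 365 days.
Dec 11, 2110 → Dec 11, 2111: 365 days.
Dec 11, 2111 → Jan 11, 2112: 31 days (December has 31).
Jan 11, 2112 → Feb 11, 2112: 31 days (January has 31).
Feb 11, 2112 → Mar 11, 2112: 29 days (February has 29).
Mar 11, 2112 → Apr 11, 2112: 31 days (March has 31).
Apr 11, 2112 → May 11, 2112: 30 days (April has 30).
May 11, 2112 → Jun 11, 2112: 31 days (May has 31).
Jun 11, 2112 → Jun 25, 2112: 14 days.
Total: 4214 days.

4214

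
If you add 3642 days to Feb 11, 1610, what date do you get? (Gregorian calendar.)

+365 (one year) → Feb 11, 1611 (3277 left).
+365 (one year) → Feb 11, 1612 (2912 left).
+366 (one year; includes Feb 29, 1612) → Feb 11, 1613 (2546 left).
+365 (one year) → Feb 11, 1614 (2181 left).
+365 (one year) → Feb 11, 1615 (1816 left).
+365 (one year) → Feb 11, 1616 (1451 left).
+366 (one year; includes Feb 29, 1616) → Feb 11, 1617 (1085 left).
+365 (one year) → Feb 11, 1618 (720 left).
+365 (one year) → Feb 11, 1619 (355 left).
Feb has 28 days: +18 → Mar 1, 1619 (337 left).
Mar has 31 days: +31 → Apr 1, 1619 (306 left).
Apr has 30 days: +30 → May 1, 1619 (276 left).
May has 31 days: +31 → Jun 1, 1619 (245 left).
Jun has 30 days: +30 → Jul 1, 1619 (215 left).
Jul has 31 days: +31 → Aug 1, 1619 (184 left).
Aug has 31 days: +31 → Sep 1, 1619 (153 left).
Sep has 30 days: +30 → Oct 1, 1619 (123 left).
Oct has 31 days: +31 → Nov 1, 1619 (92 left).
Nov has 30 days: +30 → Dec 1, 1619 (62 left).
Dec has 31 days: +31 → Jan 1, 1620 (31 left).
Jan has 31 days: +31 → Feb 1, 1620 (0 left).

February 1, 1620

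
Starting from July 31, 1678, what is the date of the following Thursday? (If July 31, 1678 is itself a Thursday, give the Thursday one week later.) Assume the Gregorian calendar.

Jul 31, 1678 is a Sunday.
From Sunday to the next Thursday is 4 days.
Jul 31, 1678 + 4 = Aug 4, 1678.

August 4, 1678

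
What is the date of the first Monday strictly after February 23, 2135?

Feb 23, 2135 is a Wednesday.
From Wednesday to the next Monday is 5 days.
Feb 23, 2135 + 5 = Feb 28, 2135.

February 28, 2135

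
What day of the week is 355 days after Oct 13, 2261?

Oct 13, 2261 is a Sunday.
355 mod 7 = 5, so 355 days after a Sunday is Sunday + 5 = Friday.

Friday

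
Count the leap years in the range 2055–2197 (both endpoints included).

Multiples of 4 in [2055,2197]: 36.
Of those, multiples of 100: 1 (not leap unless ÷400).
Multiples of 400: 0.
Leap years = 36 − 1 + 0 = 35.

35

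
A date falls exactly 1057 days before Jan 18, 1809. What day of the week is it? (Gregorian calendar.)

Wednesday

Jan 18, 1809 is a Wednesday.
1057 mod 7 = 0, so 1057 days before a Wednesday is Wednesday − 0 = Wednesday.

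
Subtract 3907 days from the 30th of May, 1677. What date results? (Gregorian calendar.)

−365 (one year) → May 30, 1676 (3542 left).
−366 (one year; includes Feb 29, 1676) → May 30, 1675 (3176 left).
−365 (one year) → May 30, 1674 (2811 left).
−365 (one year) → May 30, 1673 (2446 left).
−365 (one year) → May 30, 1672 (2081 left).
−366 (one year; includes Feb 29, 1672) → May 30, 1671 (1715 left).
−365 (one year) → May 30, 1670 (1350 left).
−365 (one year) → May 30, 1669 (985 left).
−365 (one year) → May 30, 1668 (620 left).
−366 (one year; includes Feb 29, 1668) → May 30, 1667 (254 left).
−30 → Apr 30, 1667 (end of Apr, 30 days; 224 left).
−30 → Mar 31, 1667 (end of Mar, 31 days; 194 left).
−31 → Feb 28, 1667 (end of Feb, 28 days; 163 left).
−28 → Jan 31, 1667 (end of Jan, 31 days; 135 left).
−31 → Dec 31, 1666 (end of Dec, 31 days; 104 left).
−31 → Nov 30, 1666 (end of Nov, 30 days; 73 left).
−30 → Oct 31, 1666 (end of Oct, 31 days; 43 left).
−31 → Sep 30, 1666 (end of Sep, 30 days; 12 left).
−12 → Sep 18, 1666.

September 18, 1666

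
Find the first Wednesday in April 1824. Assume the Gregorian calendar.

April 1, 1824 is a Thursday.
The first Wednesday is therefore April 7 (6 days later).

April 7, 1824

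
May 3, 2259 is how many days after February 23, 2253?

Feb 23, 2253 → Feb 23, 2254: 365 days.
Feb 23, 2254 → Feb 23, 2255: 365 days.
Feb 23, 2255 → Feb 23, 2256: 365 days.
Feb 23, 2256 → Feb 23, 2257: 366 days (Feb 29, 2256 is in that span).
Feb 23, 2257 → Feb 23, 2258: 365 days.
Feb 23, 2258 → Feb 23, 2259: 365 days.
Feb 23, 2259 → Mar 23, 2259: 28 days (February has 28).
Mar 23, 2259 → Apr 23, 2259: 31 days (March has 31).
Apr 23, 2259 → May 3, 2259: 10 days.
Total: 2260 days.

2260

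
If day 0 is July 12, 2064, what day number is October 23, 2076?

Jul 12, 2064 → Jul 12, 2065: 365 days.
Jul 12, 2065 → Jul 12, 2066: 365 days.
Jul 12, 2066 → Jul 12, 2067: 365 days.
Jul 12, 2067 → Jul 12, 2068: 366 days (Feb 29, 2068 is in that span).
Jul 12, 2068 → Jul 12, 2069: 365 days.
Jul 12, 2069 → Jul 12, 2070: 365 days.
Jul 12, 2070 → Jul 12, 2071: 365 days.
Jul 12, 2071 → Jul 12, 2072: 366 days (Feb 29, 2072 is in that span).
Jul 12, 2072 → Jul 12, 2073: 365 days.
Jul 12, 2073 → Jul 12, 2074: 365 days.
Jul 12, 2074 → Jul 12, 2075: 365 days.
Jul 12, 2075 → Jul 12, 2076: 366 days (Feb 29, 2076 is in that span).
Jul 12, 2076 → Aug 12, 2076: 31 days (July has 31).
Aug 12, 2076 → Sep 12, 2076: 31 days (August has 31).
Sep 12, 2076 → Oct 12, 2076: 30 days (September has 30).
Oct 12, 2076 → Oct 23, 2076: 11 days.
Total: 4486 days.

4486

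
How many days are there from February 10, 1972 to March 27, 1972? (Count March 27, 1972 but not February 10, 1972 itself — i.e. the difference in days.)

Feb 10, 1972 → Mar 10, 1972: 29 days (February has 29).
Mar 10, 1972 → Mar 27, 1972: 17 days.
Total: 46 days.

46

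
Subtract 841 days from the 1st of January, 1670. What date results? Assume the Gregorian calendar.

September 13, 1667

−365 (one year) → Jan 1, 1669 (476 left).
−366 (one year; includes Feb 29, 1668) → Jan 1, 1668 (110 left).
−1 → Dec 31, 1667 (end of Dec, 31 days; 109 left).
−31 → Nov 30, 1667 (end of Nov, 30 days; 78 left).
−30 → Oct 31, 1667 (end of Oct, 31 days; 48 left).
−31 → Sep 30, 1667 (end of Sep, 30 days; 17 left).
−17 → Sep 13, 1667.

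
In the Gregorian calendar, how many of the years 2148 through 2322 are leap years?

Multiples of 4 in [2148,2322]: 44.
Of those, multiples of 100: 2 (not leap unless ÷400).
Multiples of 400: 0.
Leap years = 44 − 2 + 0 = 42.

42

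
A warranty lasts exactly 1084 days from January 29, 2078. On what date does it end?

January 17, 2081

+365 (one year) → Jan 29, 2079 (719 left).
+365 (one year) → Jan 29, 2080 (354 left).
Jan has 31 days: +3 → Feb 1, 2080 (351 left).
Feb has 29 days: +29 → Mar 1, 2080 (322 left).
Mar has 31 days: +31 → Apr 1, 2080 (291 left).
Apr has 30 days: +30 → May 1, 2080 (261 left).
May has 31 days: +31 → Jun 1, 2080 (230 left).
Jun has 30 days: +30 → Jul 1, 2080 (200 left).
Jul has 31 days: +31 → Aug 1, 2080 (169 left).
Aug has 31 days: +31 → Sep 1, 2080 (138 left).
Sep has 30 days: +30 → Oct 1, 2080 (108 left).
Oct has 31 days: +31 → Nov 1, 2080 (77 left).
Nov has 30 days: +30 → Dec 1, 2080 (47 left).
Dec has 31 days: +31 → Jan 1, 2081 (16 left).
+16 → Jan 17, 2081.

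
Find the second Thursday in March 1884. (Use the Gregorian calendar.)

March 1, 1884 is a Saturday.
The first Thursday is therefore March 6 (5 days later).
The second Thursday is 6 + 1×7 = March 13.

March 13, 1884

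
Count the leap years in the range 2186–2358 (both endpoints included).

41

Multiples of 4 in [2186,2358]: 43.
Of those, multiples of 100: 2 (not leap unless ÷400).
Multiples of 400: 0.
Leap years = 43 − 2 + 0 = 41.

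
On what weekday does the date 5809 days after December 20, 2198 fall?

Wednesday

Dec 20, 2198 is a Thursday.
5809 mod 7 = 6, so 5809 days after a Thursday is Thursday + 6 = Wednesday.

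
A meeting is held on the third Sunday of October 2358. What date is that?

October 19, 2358

October 1, 2358 is a Wednesday.
The first Sunday is therefore October 5 (4 days later).
The third Sunday is 5 + 2×7 = October 19.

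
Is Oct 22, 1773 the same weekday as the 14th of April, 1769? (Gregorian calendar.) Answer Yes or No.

From Apr 14, 1769 to Oct 22, 1773 is 1652 days.
1652 mod 7 = 0, so they are the same weekday.
(Apr 14, 1769 is a Friday; Oct 22, 1773 is a Friday.)

Yes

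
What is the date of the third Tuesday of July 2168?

July 1, 2168 is a Friday.
The first Tuesday is therefore July 5 (4 days later).
The third Tuesday is 5 + 2×7 = July 19.

July 19, 2168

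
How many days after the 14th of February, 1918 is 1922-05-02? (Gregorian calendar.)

1538

Feb 14, 1918 → Feb 14, 1919: 365 days.
Feb 14, 1919 → Feb 14, 1920: 365 days.
Feb 14, 1920 → Feb 14, 1921: 366 days (Feb 29, 1920 is in that span).
Feb 14, 1921 → Feb 14, 1922: 365 days.
Feb 14, 1922 → Mar 14, 1922: 28 days (February has 28).
Mar 14, 1922 → Apr 14, 1922: 31 days (March has 31).
Apr 14, 1922 → May 2, 1922: 18 days.
Total: 1538 days.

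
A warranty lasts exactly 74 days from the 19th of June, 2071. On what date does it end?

Jun has 30 days: +12 → Jul 1, 2071 (62 left).
Jul has 31 days: +31 → Aug 1, 2071 (31 left).
Aug has 31 days: +31 → Sep 1, 2071 (0 left).

September 1, 2071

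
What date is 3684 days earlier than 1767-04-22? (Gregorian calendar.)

March 21, 1757

−365 (one year) → Apr 22, 1766 (3319 left).
−365 (one year) → Apr 22, 1765 (2954 left).
−365 (one year) → Apr 22, 1764 (2589 left).
−366 (one year; includes Feb 29, 1764) → Apr 22, 1763 (2223 left).
−365 (one year) → Apr 22, 1762 (1858 left).
−365 (one year) → Apr 22, 1761 (1493 left).
−365 (one year) → Apr 22, 1760 (1128 left).
−366 (one year; includes Feb 29, 1760) → Apr 22, 1759 (762 left).
−365 (one year) → Apr 22, 1758 (397 left).
−22 → Mar 31, 1758 (end of Mar, 31 days; 375 left).
−31 → Feb 28, 1758 (end of Feb, 28 days; 344 left).
−28 → Jan 31, 1758 (end of Jan, 31 days; 316 left).
−31 → Dec 31, 1757 (end of Dec, 31 days; 285 left).
−31 → Nov 30, 1757 (end of Nov, 30 days; 254 left).
−30 → Oct 31, 1757 (end of Oct, 31 days; 224 left).
−31 → Sep 30, 1757 (end of Sep, 30 days; 193 left).
−30 → Aug 31, 1757 (end of Aug, 31 days; 163 left).
−31 → Jul 31, 1757 (end of Jul, 31 days; 132 left).
−31 → Jun 30, 1757 (end of Jun, 30 days; 101 left).
−30 → May 31, 1757 (end of May, 31 days; 71 left).
−31 → Apr 30, 1757 (end of Apr, 30 days; 40 left).
−30 → Mar 31, 1757 (end of Mar, 31 days; 10 left).
−10 → Mar 21, 1757.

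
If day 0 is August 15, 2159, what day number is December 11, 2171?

Aug 15, 2159 → Aug 15, 2160: 366 days (Feb 29, 2160 is in that span).
Aug 15, 2160 → Aug 15, 2161: 365 days.
Aug 15, 2161 → Aug 15, 2162: 365 days.
Aug 15, 2162 → Aug 15, 2163: 365 days.
Aug 15, 2163 → Aug 15, 2164: 366 days (Feb 29, 2164 is in that span).
Aug 15, 2164 → Aug 15, 2165: 365 days.
Aug 15, 2165 → Aug 15, 2166: 365 days.
Aug 15, 2166 → Aug 15, 2167: 365 days.
Aug 15, 2167 → Aug 15, 2168: 366 days (Feb 29, 2168 is in that span).
Aug 15, 2168 → Aug 15, 2169: 365 days.
Aug 15, 2169 → Aug 15, 2170: 365 days.
Aug 15, 2170 → Aug 15, 2171: 365 days.
Aug 15, 2171 → Sep 15, 2171: 31 days (August has 31).
Sep 15, 2171 → Oct 15, 2171: 30 days (September has 30).
Oct 15, 2171 → Nov 15, 2171: 31 days (October has 31).
Nov 15, 2171 → Dec 11, 2171: 26 days.
Total: 4501 days.

4501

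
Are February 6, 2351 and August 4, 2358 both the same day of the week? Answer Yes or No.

From Feb 6, 2351 to Aug 4, 2358 is 2736 days.
2736 mod 7 = 6, so they are different weekdays.
(Feb 6, 2351 is a Tuesday; Aug 4, 2358 is a Monday.)

No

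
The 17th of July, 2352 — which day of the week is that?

Doomsday rule: the anchor day for the 2300s is Wednesday. For year 52: 52÷12 = 4 r 4, and 4÷4 = 1, so 4+4+1 = 9.
Wednesday + 9 ≡ Friday — that's 2352's doomsday.
In July the doomsday date is Jul 11.
Jul 17 is 6 days after Jul 11; 6 mod 7 = 6, so Friday + 6 = Thursday.

Thursday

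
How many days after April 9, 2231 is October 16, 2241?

3843

Apr 9, 2231 → Apr 9, 2232: 366 days (Feb 29, 2232 is in that span).
Apr 9, 2232 → Apr 9, 2233: 365 days.
Apr 9, 2233 → Apr 9, 2234: 365 days.
Apr 9, 2234 → Apr 9, 2235: 365 days.
Apr 9, 2235 → Apr 9, 2236: 366 days (Feb 29, 2236 is in that span).
Apr 9, 2236 → Apr 9, 2237: 365 days.
Apr 9, 2237 → Apr 9, 2238: 365 days.
Apr 9, 2238 → Apr 9, 2239: 365 days.
Apr 9, 2239 → Apr 9, 2240: 366 days (Feb 29, 2240 is in that span).
Apr 9, 2240 → Apr 9, 2241: 365 days.
Apr 9, 2241 → May 9, 2241: 30 days (April has 30).
May 9, 2241 → Jun 9, 2241: 31 days (May has 31).
Jun 9, 2241 → Jul 9, 2241: 30 days (June has 30).
Jul 9, 2241 → Aug 9, 2241: 31 days (July has 31).
Aug 9, 2241 → Sep 9, 2241: 31 days (August has 31).
Sep 9, 2241 → Oct 9, 2241: 30 days (September has 30).
Oct 9, 2241 → Oct 16, 2241: 7 days.
Total: 3843 days.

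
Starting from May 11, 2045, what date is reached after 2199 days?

May 19, 2051

+365 (one year) → May 11, 2046 (1834 left).
+365 (one year) → May 11, 2047 (1469 left).
+366 (one year; includes Feb 29, 2048) → May 11, 2048 (1103 left).
+365 (one year) → May 11, 2049 (738 left).
+365 (one year) → May 11, 2050 (373 left).
May has 31 days: +21 → Jun 1, 2050 (352 left).
Jun has 30 days: +30 → Jul 1, 2050 (322 left).
Jul has 31 days: +31 → Aug 1, 2050 (291 left).
Aug has 31 days: +31 → Sep 1, 2050 (260 left).
Sep has 30 days: +30 → Oct 1, 2050 (230 left).
Oct has 31 days: +31 → Nov 1, 2050 (199 left).
Nov has 30 days: +30 → Dec 1, 2050 (169 left).
Dec has 31 days: +31 → Jan 1, 2051 (138 left).
Jan has 31 days: +31 → Feb 1, 2051 (107 left).
Feb has 28 days: +28 → Mar 1, 2051 (79 left).
Mar has 31 days: +31 → Apr 1, 2051 (48 left).
Apr has 30 days: +30 → May 1, 2051 (18 left).
+18 → May 19, 2051.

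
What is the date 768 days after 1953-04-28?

+365 (one year) → Apr 28, 1954 (403 left).
+365 (one year) → Apr 28, 1955 (38 left).
Apr has 30 days: +3 → May 1, 1955 (35 left).
May has 31 days: +31 → Jun 1, 1955 (4 left).
+4 → Jun 5, 1955.

June 5, 1955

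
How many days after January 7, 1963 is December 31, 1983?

7663

Jan 7, 1963 → Jan 7, 1964: 365 days.
Jan 7, 1964 → Jan 7, 1965: 366 days (Feb 29, 1964 is in that span).
Jan 7, 1965 → Jan 7, 1966: 365 days.
Jan 7, 1966 → Jan 7, 1967: 365 days.
Jan 7, 1967 → Jan 7, 1968: 365 days.
Jan 7, 1968 → Jan 7, 1969: 366 days (Feb 29, 1968 is in that span).
Jan 7, 1969 → Jan 7, 1970: 365 days.
Jan 7, 1970 → Jan 7, 1971: 365 days.
Jan 7, 1971 → Jan 7, 1972: 365 days.
Jan 7, 1972 → Jan 7, 1973: 366 days (Feb 29, 1972 is in that span).
Jan 7, 1973 → Jan 7, 1974: 365 days.
Jan 7, 1974 → Jan 7, 1975: 365 days.
Jan 7, 1975 → Jan 7, 1976: 365 days.
Jan 7, 1976 → Jan 7, 1977: 366 days (Feb 29, 1976 is in that span).
Jan 7, 1977 → Jan 7, 1978: 365 days.
Jan 7, 1978 → Jan 7, 1979: 365 days.
Jan 7, 1979 → Jan 7, 1980: 365 days.
Jan 7, 1980 → Jan 7, 1981: 366 days (Feb 29, 1980 is in that span).
Jan 7, 1981 → Jan 7, 1982: 365 days.
Jan 7, 1982 → Jan 7, 1983: 365 days.
Jan 7, 1983 → Feb 7, 1983: 31 days (January has 31).
Feb 7, 1983 → Mar 7, 1983: 28 days (February has 28).
Mar 7, 1983 → Apr 7, 1983: 31 days (March has 31).
Apr 7, 1983 → May 7, 1983: 30 days (April has 30).
May 7, 1983 → Jun 7, 1983: 31 days (May has 31).
Jun 7, 1983 → Jul 7, 1983: 30 days (June has 30).
Jul 7, 1983 → Aug 7, 1983: 31 days (July has 31).
Aug 7, 1983 → Sep 7, 1983: 31 days (August has 31).
Sep 7, 1983 → Oct 7, 1983: 30 days (September has 30).
Oct 7, 1983 → Nov 7, 1983: 31 days (October has 31).
Nov 7, 1983 → Dec 7, 1983: 30 days (November has 30).
Dec 7, 1983 → Dec 31, 1983: 24 days.
Total: 7663 days.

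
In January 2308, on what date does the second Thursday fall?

January 1, 2308 is a Wednesday.
The first Thursday is therefore January 2 (1 days later).
The second Thursday is 2 + 1×7 = January 9.

January 9, 2308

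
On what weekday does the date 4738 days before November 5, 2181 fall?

First find the weekday of Nov 5, 2181. Doomsday rule: the anchor day for the 2100s is Sunday. For year 81: 81÷12 = 6 r 9, and 9÷4 = 2, so 6+9+2 = 17.
Sunday + 17 ≡ Wednesday — that's 2181's doomsday.
In November the doomsday date is Nov 7.
Nov 5 is 2 days before Nov 7; 2 mod 7 = 2, so Wednesday − 2 = Monday.
4738 mod 7 = 6, so 4738 days before a Monday is Monday − 6 = Tuesday.

Tuesday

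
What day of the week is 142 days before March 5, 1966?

Thursday

First find the weekday of Mar 5, 1966. Doomsday rule: the anchor day for the 1900s is Wednesday. For year 66: 66÷12 = 5 r 6, and 6÷4 = 1, so 5+6+1 = 12.
Wednesday + 12 ≡ Monday — that's 1966's doomsday.
In March the doomsday date is Mar 14.
Mar 5 is 9 days before Mar 14; 9 mod 7 = 2, so Monday − 2 = Saturday.
142 mod 7 = 2, so 142 days before a Saturday is Saturday − 2 = Thursday.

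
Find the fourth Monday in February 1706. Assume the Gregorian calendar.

February 22, 1706

February 1, 1706 is a Monday.
The first Monday is therefore February 1 (same day).
The fourth Monday is 1 + 3×7 = February 22.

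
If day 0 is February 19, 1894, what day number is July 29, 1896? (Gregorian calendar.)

891

Feb 19, 1894 → Feb 19, 1895: 365 days.
Feb 19, 1895 → Feb 19, 1896: 365 days.
Feb 19, 1896 → Mar 19, 1896: 29 days (February has 29).
Mar 19, 1896 → Apr 19, 1896: 31 days (March has 31).
Apr 19, 1896 → May 19, 1896: 30 days (April has 30).
May 19, 1896 → Jun 19, 1896: 31 days (May has 31).
Jun 19, 1896 → Jul 19, 1896: 30 days (June has 30).
Jul 19, 1896 → Jul 29, 1896: 10 days.
Total: 891 days.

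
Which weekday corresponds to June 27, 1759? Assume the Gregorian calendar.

Wednesday

Doomsday rule: the anchor day for the 1700s is Sunday. For year 59: 59÷12 = 4 r 11, and 11÷4 = 2, so 4+11+2 = 17.
Sunday + 17 ≡ Wednesday — that's 1759's doomsday.
In June the doomsday date is Jun 6.
Jun 27 is 21 days after Jun 6; 21 mod 7 = 0, so Wednesday + 0 = Wednesday.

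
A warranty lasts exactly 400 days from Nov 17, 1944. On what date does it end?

Nov has 30 days: +14 → Dec 1, 1944 (386 left).
Dec has 31 days: +31 → Jan 1, 1945 (355 left).
Jan has 31 days: +31 → Feb 1, 1945 (324 left).
Feb has 28 days: +28 → Mar 1, 1945 (296 left).
Mar has 31 days: +31 → Apr 1, 1945 (265 left).
Apr has 30 days: +30 → May 1, 1945 (235 left).
May has 31 days: +31 → Jun 1, 1945 (204 left).
Jun has 30 days: +30 → Jul 1, 1945 (174 left).
Jul has 31 days: +31 → Aug 1, 1945 (143 left).
Aug has 31 days: +31 → Sep 1, 1945 (112 left).
Sep has 30 days: +30 → Oct 1, 1945 (82 left).
Oct has 31 days: +31 → Nov 1, 1945 (51 left).
Nov has 30 days: +30 → Dec 1, 1945 (21 left).
+21 → Dec 22, 1945.

December 22, 1945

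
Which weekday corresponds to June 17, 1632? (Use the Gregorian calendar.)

Thursday

Doomsday rule: the anchor day for the 1600s is Tuesday. For year 32: 32÷12 = 2 r 8, and 8÷4 = 2, so 2+8+2 = 12.
Tuesday + 12 ≡ Sunday — that's 1632's doomsday.
In June the doomsday date is Jun 6.
Jun 17 is 11 days after Jun 6; 11 mod 7 = 4, so Sunday + 4 = Thursday.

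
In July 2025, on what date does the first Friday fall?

July 4, 2025

July 1, 2025 is a Tuesday.
The first Friday is therefore July 4 (3 days later).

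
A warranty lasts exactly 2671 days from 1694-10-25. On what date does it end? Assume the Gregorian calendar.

+365 (one year) → Oct 25, 1695 (2306 left).
+366 (one year; includes Feb 29, 1696) → Oct 25, 1696 (1940 left).
+365 (one year) → Oct 25, 1697 (1575 left).
+365 (one year) → Oct 25, 1698 (1210 left).
+365 (one year) → Oct 25, 1699 (845 left).
+365 (one year) → Oct 25, 1700 (480 left).
+365 (one year) → Oct 25, 1701 (115 left).
Oct has 31 days: +7 → Nov 1, 1701 (108 left).
Nov has 30 days: +30 → Dec 1, 1701 (78 left).
Dec has 31 days: +31 → Jan 1, 1702 (47 left).
Jan has 31 days: +31 → Feb 1, 1702 (16 left).
+16 → Feb 17, 1702.

February 17, 1702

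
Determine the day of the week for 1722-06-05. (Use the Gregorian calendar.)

Doomsday rule: the anchor day for the 1700s is Sunday. For year 22: 22÷12 = 1 r 10, and 10÷4 = 2, so 1+10+2 = 13.
Sunday + 13 ≡ Saturday — that's 1722's doomsday.
In June the doomsday date is Jun 6.
Jun 5 is 1 day before Jun 6; 1 mod 7 = 1, so Saturday − 1 = Friday.

Friday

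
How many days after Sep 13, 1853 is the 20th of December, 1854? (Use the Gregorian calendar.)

463

Sep 13, 1853 → Sep 13, 1854: 365 days.
Sep 13, 1854 → Oct 13, 1854: 30 days (September has 30).
Oct 13, 1854 → Nov 13, 1854: 31 days (October has 31).
Nov 13, 1854 → Dec 13, 1854: 30 days (November has 30).
Dec 13, 1854 → Dec 20, 1854: 7 days.
Total: 463 days.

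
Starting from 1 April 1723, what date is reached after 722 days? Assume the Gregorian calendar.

+366 (one year; includes Feb 29, 1724) → Apr 1, 1724 (356 left).
Apr has 30 days: +30 → May 1, 1724 (326 left).
May has 31 days: +31 → Jun 1, 1724 (295 left).
Jun has 30 days: +30 → Jul 1, 1724 (265 left).
Jul has 31 days: +31 → Aug 1, 1724 (234 left).
Aug has 31 days: +31 → Sep 1, 1724 (203 left).
Sep has 30 days: +30 → Oct 1, 1724 (173 left).
Oct has 31 days: +31 → Nov 1, 1724 (142 left).
Nov has 30 days: +30 → Dec 1, 1724 (112 left).
Dec has 31 days: +31 → Jan 1, 1725 (81 left).
Jan has 31 days: +31 → Feb 1, 1725 (50 left).
Feb has 28 days: +28 → Mar 1, 1725 (22 left).
+22 → Mar 23, 1725.

March 23, 1725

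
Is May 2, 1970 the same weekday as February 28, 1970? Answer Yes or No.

Yes

From Feb 28, 1970 to May 2, 1970 is 63 days.
63 mod 7 = 0, so they are the same weekday.
(Feb 28, 1970 is a Saturday; May 2, 1970 is a Saturday.)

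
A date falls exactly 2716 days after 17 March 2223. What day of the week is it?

Monday

Mar 17, 2223 is a Monday.
2716 mod 7 = 0, so 2716 days after a Monday is Monday + 0 = Monday.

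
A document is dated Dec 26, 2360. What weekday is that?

Doomsday rule: the anchor day for the 2300s is Wednesday. For year 60: 60÷12 = 5 r 0, and 0÷4 = 0, so 5+0+0 = 5.
Wednesday + 5 ≡ Monday — that's 2360's doomsday.
In December the doomsday date is Dec 12.
Dec 26 is 14 days after Dec 12; 14 mod 7 = 0, so Monday + 0 = Monday.

Monday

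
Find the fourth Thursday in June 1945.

June 1, 1945 is a Friday.
The first Thursday is therefore June 7 (6 days later).
The fourth Thursday is 7 + 3×7 = June 28.

June 28, 1945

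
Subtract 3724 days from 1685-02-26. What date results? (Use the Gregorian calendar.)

−366 (one year; includes Feb 29, 1684) → Feb 26, 1684 (3358 left).
−365 (one year) → Feb 26, 1683 (2993 left).
−365 (one year) → Feb 26, 1682 (2628 left).
−365 (one year) → Feb 26, 1681 (2263 left).
−366 (one year; includes Feb 29, 1680) → Feb 26, 1680 (1897 left).
−365 (one year) → Feb 26, 1679 (1532 left).
−365 (one year) → Feb 26, 1678 (1167 left).
−365 (one year) → Feb 26, 1677 (802 left).
−366 (one year; includes Feb 29, 1676) → Feb 26, 1676 (436 left).
−365 (one year) → Feb 26, 1675 (71 left).
−26 → Jan 31, 1675 (end of Jan, 31 days; 45 left).
−31 → Dec 31, 1674 (end of Dec, 31 days; 14 left).
−14 → Dec 17, 1674.

December 17, 1674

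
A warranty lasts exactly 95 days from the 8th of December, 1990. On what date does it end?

March 13, 1991

Dec has 31 days: +24 → Jan 1, 1991 (71 left).
Jan has 31 days: +31 → Feb 1, 1991 (40 left).
Feb has 28 days: +28 → Mar 1, 1991 (12 left).
+12 → Mar 13, 1991.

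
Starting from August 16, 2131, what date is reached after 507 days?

January 4, 2133

+366 (one year; includes Feb 29, 2132) → Aug 16, 2132 (141 left).
Aug has 31 days: +16 → Sep 1, 2132 (125 left).
Sep has 30 days: +30 → Oct 1, 2132 (95 left).
Oct has 31 days: +31 → Nov 1, 2132 (64 left).
Nov has 30 days: +30 → Dec 1, 2132 (34 left).
Dec has 31 days: +31 → Jan 1, 2133 (3 left).
+3 → Jan 4, 2133.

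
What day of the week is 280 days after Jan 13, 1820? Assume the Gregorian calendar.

Jan 13, 1820 is a Thursday.
280 mod 7 = 0, so 280 days after a Thursday is Thursday + 0 = Thursday.

Thursday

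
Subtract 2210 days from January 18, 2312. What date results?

December 30, 2305

−365 (one year) → Jan 18, 2311 (1845 left).
−365 (one year) → Jan 18, 2310 (1480 left).
−365 (one year) → Jan 18, 2309 (1115 left).
−366 (one year; includes Feb 29, 2308) → Jan 18, 2308 (749 left).
−365 (one year) → Jan 18, 2307 (384 left).
−18 → Dec 31, 2306 (end of Dec, 31 days; 366 left).
−31 → Nov 30, 2306 (end of Nov, 30 days; 335 left).
−30 → Oct 31, 2306 (end of Oct, 31 days; 305 left).
−31 → Sep 30, 2306 (end of Sep, 30 days; 274 left).
−30 → Aug 31, 2306 (end of Aug, 31 days; 244 left).
−31 → Jul 31, 2306 (end of Jul, 31 days; 213 left).
−31 → Jun 30, 2306 (end of Jun, 30 days; 182 left).
−30 → May 31, 2306 (end of May, 31 days; 152 left).
−31 → Apr 30, 2306 (end of Apr, 30 days; 121 left).
−30 → Mar 31, 2306 (end of Mar, 31 days; 91 left).
−31 → Feb 28, 2306 (end of Feb, 28 days; 60 left).
−28 → Jan 31, 2306 (end of Jan, 31 days; 32 left).
−31 → Dec 31, 2305 (end of Dec, 31 days; 1 left).
−1 → Dec 30, 2305.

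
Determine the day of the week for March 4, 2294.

Sunday

Doomsday rule: the anchor day for the 2200s is Friday. For year 94: 94÷12 = 7 r 10, and 10÷4 = 2, so 7+10+2 = 19.
Friday + 19 ≡ Wednesday — that's 2294's doomsday.
In March the doomsday date is Mar 14.
Mar 4 is 10 days before Mar 14; 10 mod 7 = 3, so Wednesday − 3 = Sunday.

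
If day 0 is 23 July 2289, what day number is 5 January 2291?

Jul 23, 2289 → Jul 23, 2290: 365 days.
Jul 23, 2290 → Aug 23, 2290: 31 days (July has 31).
Aug 23, 2290 → Sep 23, 2290: 31 days (August has 31).
Sep 23, 2290 → Oct 23, 2290: 30 days (September has 30).
Oct 23, 2290 → Nov 23, 2290: 31 days (October has 31).
Nov 23, 2290 → Dec 23, 2290: 30 days (November has 30).
Dec 23, 2290 → Jan 5, 2291: 13 days.
Total: 531 days.

531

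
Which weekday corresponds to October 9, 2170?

January 1, 2170 is a Monday.
Jan 1, 2170 → Feb 1, 2170: 31 days (January has 31).
Feb 1, 2170 → Mar 1, 2170: 28 days (February has 28).
Mar 1, 2170 → Apr 1, 2170: 31 days (March has 31).
Apr 1, 2170 → May 1, 2170: 30 days (April has 30).
May 1, 2170 → Jun 1, 2170: 31 days (May has 31).
Jun 1, 2170 → Jul 1, 2170: 30 days (June has 30).
Jul 1, 2170 → Aug 1, 2170: 31 days (July has 31).
Aug 1, 2170 → Sep 1, 2170: 31 days (August has 31).
Sep 1, 2170 → Oct 1, 2170: 30 days (September has 30).
Oct 1, 2170 → Oct 9, 2170: 8 days.
Total: 281 days.
281 mod 7 = 1, so Monday + 1 = Tuesday.

Tuesday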